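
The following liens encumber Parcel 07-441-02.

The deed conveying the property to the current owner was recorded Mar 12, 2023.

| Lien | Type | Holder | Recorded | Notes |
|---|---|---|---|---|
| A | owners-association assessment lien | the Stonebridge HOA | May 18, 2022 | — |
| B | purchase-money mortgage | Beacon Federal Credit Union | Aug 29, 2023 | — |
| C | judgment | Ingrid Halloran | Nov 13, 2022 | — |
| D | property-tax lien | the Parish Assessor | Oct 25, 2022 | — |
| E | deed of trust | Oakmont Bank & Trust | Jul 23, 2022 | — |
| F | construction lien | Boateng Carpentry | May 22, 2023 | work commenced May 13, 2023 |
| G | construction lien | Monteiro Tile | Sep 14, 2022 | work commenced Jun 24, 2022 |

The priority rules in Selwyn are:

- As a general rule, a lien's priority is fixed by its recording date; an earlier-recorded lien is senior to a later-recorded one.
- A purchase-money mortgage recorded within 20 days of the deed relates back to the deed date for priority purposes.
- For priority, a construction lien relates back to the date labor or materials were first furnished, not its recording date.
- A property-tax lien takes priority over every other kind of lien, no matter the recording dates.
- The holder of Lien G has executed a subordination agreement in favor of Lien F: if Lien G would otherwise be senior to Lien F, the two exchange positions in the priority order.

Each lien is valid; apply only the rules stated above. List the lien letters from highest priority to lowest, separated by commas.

First, effective dates: B was recorded 170 days after the deed, outside the 20-day window, so it keeps its recording date; F is treated as recorded May 13, 2023, the work-commencement date; G is treated as recorded Jun 24, 2022, the work-commencement date.
D is a property-tax lien, so it outranks all other liens regardless of date.
Among the remaining liens, by effective date: A (May 18, 2022), G (Jun 24, 2022), E (Jul 23, 2022), C (Nov 13, 2022), F (May 13, 2023), B (Aug 29, 2023).
The subordination applies — G was senior to F — so G and F swap.

D, A, F, E, C, G, B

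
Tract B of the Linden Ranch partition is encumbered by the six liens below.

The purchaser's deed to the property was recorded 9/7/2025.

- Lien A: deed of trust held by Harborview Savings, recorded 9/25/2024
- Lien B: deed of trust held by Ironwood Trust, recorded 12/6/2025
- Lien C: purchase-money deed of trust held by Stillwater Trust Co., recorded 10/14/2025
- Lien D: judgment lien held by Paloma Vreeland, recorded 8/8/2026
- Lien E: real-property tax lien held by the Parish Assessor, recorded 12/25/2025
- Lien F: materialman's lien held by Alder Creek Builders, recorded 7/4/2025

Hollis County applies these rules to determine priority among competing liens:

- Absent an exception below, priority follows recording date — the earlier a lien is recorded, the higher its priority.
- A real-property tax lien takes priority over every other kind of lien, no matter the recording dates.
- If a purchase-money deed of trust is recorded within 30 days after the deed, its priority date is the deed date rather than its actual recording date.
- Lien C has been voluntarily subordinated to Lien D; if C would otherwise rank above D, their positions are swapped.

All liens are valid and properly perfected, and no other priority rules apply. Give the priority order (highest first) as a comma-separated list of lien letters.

Effective dates: C was recorded 37 days after the deed, outside the 30-day window, so it keeps its recording date.
E is a real-property tax lien and takes priority over every other lien.
Among the remaining liens, by effective date: A (9/25/2024), F (7/4/2025), C (10/14/2025), B (12/6/2025), D (8/8/2026).
The subordination applies — C was senior to D — so C and D swap.

E, A, F, D, B, C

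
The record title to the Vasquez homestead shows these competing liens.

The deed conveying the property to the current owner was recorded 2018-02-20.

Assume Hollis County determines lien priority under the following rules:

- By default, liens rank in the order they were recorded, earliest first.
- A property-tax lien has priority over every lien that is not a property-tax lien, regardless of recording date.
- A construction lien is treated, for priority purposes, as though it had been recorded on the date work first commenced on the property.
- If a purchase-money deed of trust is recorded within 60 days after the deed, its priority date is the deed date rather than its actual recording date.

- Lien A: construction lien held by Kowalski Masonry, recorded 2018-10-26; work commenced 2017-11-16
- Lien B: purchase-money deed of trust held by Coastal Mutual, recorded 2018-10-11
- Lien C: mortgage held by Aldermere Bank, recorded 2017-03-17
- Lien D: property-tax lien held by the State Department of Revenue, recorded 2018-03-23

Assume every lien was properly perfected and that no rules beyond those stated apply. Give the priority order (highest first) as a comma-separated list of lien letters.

Effective dates: A's effective date is 2017-11-16, when work began; B was recorded 233 days after the deed — beyond 60 days — so no relation-back applies.
D is a property-tax lien, so it outranks all other liens regardless of date.
Among the remaining liens, by effective date: C (2017-03-17), A (2017-11-16), B (2018-10-11).

D, C, A, B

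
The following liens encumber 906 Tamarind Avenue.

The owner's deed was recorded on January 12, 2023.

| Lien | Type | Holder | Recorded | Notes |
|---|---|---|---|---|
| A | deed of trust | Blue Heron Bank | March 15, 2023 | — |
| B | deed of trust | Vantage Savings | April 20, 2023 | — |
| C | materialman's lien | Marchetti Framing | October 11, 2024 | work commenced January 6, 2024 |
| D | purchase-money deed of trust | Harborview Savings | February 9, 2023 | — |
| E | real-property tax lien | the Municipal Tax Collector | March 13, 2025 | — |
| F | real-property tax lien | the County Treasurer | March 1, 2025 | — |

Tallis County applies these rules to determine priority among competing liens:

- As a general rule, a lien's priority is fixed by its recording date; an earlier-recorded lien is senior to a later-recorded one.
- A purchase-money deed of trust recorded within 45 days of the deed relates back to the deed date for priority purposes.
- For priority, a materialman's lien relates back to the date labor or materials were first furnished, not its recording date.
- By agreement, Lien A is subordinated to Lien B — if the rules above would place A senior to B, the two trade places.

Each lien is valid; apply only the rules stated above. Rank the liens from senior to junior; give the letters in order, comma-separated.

First, effective dates: C relates back to January 6, 2024 (work commenced); D's effective date is the deed date, January 12, 2023.
Sorted by effective date: D (January 12, 2023), A (March 15, 2023), B (April 20, 2023), C (January 6, 2024), F (March 1, 2025), E (March 13, 2025).
The subordination applies — A was senior to B — so A and B swap.

D, B, A, C, F, E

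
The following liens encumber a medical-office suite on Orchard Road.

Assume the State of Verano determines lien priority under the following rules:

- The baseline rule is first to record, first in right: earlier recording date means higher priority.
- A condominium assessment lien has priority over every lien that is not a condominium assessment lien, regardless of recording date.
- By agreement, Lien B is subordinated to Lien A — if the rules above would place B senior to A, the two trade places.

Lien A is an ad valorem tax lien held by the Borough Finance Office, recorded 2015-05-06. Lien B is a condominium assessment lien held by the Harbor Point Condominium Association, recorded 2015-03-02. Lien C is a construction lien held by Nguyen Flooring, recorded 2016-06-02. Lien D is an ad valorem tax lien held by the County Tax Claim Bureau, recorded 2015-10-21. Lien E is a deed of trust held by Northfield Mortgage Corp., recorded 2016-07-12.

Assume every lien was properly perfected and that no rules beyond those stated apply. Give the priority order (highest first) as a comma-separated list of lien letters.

A, B, D, C, E

As a condominium assessment lien, B is senior to every other lien.
Among the remaining liens, by effective date: A (2015-05-06), D (2015-10-21), C (2016-06-02), E (2016-07-12).
B is senior to A before the subordination, so the two trade places.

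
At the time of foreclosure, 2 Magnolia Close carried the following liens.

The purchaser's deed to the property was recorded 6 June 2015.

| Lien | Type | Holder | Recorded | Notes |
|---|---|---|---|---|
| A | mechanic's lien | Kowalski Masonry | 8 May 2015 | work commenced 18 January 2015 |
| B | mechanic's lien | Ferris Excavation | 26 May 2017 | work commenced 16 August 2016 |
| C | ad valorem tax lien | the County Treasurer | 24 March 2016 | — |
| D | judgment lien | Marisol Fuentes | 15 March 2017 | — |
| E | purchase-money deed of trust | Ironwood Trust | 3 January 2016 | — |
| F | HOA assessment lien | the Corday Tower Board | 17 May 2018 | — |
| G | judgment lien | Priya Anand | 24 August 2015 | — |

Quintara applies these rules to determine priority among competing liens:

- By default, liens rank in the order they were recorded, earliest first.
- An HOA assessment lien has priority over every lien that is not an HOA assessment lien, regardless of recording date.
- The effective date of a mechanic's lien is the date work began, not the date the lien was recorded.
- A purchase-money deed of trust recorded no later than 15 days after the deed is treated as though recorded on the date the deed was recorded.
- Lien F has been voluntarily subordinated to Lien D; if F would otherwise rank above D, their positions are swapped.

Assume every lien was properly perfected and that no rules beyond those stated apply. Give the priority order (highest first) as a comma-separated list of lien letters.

Adjusting effective dates: A relates back to 18 January 2015 (work commenced); B's effective date is 16 August 2016, when work began; E was recorded 211 days after the deed, outside the 15-day window, so it keeps its recording date.
F is an HOA assessment lien, so it outranks all other liens regardless of date.
Remaining liens by effective date: A (18 January 2015), G (24 August 2015), E (3 January 2016), C (24 March 2016), B (16 August 2016), D (15 March 2017).
F would otherwise be senior to D, so under the subordination agreement F and D exchange positions.

D, A, G, E, C, B, F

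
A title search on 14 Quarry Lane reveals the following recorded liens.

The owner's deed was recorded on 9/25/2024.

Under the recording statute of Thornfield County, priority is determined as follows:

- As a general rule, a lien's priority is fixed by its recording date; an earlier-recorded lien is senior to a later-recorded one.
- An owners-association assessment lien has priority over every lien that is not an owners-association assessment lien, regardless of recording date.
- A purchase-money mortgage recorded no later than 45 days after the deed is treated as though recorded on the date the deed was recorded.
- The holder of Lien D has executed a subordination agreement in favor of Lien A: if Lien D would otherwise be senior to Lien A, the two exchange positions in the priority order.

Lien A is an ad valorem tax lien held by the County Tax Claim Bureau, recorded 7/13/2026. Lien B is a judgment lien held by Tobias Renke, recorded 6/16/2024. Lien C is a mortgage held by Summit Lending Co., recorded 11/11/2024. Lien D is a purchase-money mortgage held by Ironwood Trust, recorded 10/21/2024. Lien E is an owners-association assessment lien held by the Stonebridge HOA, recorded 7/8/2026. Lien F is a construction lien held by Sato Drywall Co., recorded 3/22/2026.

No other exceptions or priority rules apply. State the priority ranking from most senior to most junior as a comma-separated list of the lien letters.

E, B, A, C, F, D

Adjusting effective dates: D was recorded within the 45-day window, so its effective date is the deed date 9/25/2024.
As an owners-association assessment lien, E is senior to every other lien.
Among the remaining liens, by effective date: B (6/16/2024), D (9/25/2024), C (11/11/2024), F (3/22/2026), A (7/13/2026).
D would otherwise be senior to A, so under the subordination agreement D and A exchange positions.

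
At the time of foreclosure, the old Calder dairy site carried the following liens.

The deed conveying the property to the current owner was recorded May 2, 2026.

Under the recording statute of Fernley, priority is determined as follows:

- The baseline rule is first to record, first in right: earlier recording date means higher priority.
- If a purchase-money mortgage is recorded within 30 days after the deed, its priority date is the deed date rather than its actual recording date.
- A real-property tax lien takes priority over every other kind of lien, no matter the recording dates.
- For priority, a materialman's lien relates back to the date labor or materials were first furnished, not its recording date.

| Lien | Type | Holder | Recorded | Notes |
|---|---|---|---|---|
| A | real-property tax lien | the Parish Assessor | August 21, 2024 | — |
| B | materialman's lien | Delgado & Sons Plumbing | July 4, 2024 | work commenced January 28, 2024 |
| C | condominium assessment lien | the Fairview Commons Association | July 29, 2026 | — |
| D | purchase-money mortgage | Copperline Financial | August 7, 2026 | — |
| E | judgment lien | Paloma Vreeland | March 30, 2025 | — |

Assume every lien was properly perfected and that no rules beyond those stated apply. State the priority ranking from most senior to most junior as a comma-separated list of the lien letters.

A, B, E, C, D

Effective dates: B is treated as recorded January 28, 2024, the work-commencement date; D was recorded 97 days after the deed — beyond 30 days — so no relation-back applies.
A is a real-property tax lien and takes priority over every other lien.
Ordering the rest by effective date: B (January 28, 2024), E (March 30, 2025), C (July 29, 2026), D (August 7, 2026).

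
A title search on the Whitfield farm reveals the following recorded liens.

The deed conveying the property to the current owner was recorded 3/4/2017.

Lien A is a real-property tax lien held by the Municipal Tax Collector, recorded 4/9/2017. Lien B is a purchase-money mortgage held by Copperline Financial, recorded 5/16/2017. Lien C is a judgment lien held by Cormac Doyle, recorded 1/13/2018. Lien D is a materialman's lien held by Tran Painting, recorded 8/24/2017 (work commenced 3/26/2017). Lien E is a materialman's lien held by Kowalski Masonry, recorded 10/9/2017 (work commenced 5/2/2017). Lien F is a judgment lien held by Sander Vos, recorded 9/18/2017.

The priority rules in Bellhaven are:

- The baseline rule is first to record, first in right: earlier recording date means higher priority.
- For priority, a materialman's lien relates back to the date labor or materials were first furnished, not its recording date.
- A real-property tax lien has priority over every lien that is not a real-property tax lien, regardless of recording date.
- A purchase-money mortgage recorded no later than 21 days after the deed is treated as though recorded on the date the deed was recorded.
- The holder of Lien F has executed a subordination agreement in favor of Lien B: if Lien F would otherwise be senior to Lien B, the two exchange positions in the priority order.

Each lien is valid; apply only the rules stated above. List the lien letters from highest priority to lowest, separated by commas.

A, D, E, B, F, C

Effective dates: B was recorded 73 days after the deed — beyond 21 days — so no relation-back applies; D relates back to 3/26/2017 (work commenced); E relates back to 5/2/2017 (work commenced).
A is a real-property tax lien and takes priority over every other lien.
Ordering the rest by effective date: D (3/26/2017), E (5/2/2017), B (5/16/2017), F (9/18/2017), C (1/13/2018).
Since F is not senior to B, the subordination leaves the order unchanged.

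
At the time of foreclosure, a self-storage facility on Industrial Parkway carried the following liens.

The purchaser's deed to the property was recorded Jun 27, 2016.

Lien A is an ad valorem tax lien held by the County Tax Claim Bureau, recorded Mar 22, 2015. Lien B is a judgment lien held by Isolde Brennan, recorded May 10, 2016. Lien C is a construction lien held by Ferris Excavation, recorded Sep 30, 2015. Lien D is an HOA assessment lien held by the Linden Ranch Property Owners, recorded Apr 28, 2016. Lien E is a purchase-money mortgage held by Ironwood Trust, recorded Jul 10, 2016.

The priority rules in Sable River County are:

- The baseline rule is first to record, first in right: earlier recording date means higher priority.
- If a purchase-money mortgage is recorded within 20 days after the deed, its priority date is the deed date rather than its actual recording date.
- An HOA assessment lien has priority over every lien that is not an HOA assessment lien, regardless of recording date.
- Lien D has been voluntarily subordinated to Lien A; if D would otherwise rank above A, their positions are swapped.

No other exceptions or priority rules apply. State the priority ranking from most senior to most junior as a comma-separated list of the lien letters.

A, D, C, B, E

Adjusting effective dates: E's effective date is the deed date, Jun 27, 2016.
As an HOA assessment lien, D is senior to every other lien.
The other liens, earliest effective date first: A (Mar 22, 2015), C (Sep 30, 2015), B (May 10, 2016), E (Jun 27, 2016).
The subordination applies — D was senior to A — so D and A swap.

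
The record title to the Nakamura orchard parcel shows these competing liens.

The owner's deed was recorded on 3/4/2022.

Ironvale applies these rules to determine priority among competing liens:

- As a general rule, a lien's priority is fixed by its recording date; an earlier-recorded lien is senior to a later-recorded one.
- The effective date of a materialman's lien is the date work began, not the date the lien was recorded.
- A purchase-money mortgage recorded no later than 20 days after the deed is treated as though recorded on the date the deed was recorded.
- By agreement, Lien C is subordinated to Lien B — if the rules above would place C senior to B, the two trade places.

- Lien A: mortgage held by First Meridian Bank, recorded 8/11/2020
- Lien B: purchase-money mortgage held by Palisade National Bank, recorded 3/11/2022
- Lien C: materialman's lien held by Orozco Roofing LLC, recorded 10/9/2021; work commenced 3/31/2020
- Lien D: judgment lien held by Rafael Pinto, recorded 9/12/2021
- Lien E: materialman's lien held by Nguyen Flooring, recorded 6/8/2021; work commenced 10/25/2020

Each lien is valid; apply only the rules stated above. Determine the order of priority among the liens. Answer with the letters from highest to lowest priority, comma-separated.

B, A, E, D, C

Adjusting effective dates: B was recorded within the 20-day window, so its effective date is the deed date 3/4/2022; C relates back to 3/31/2020 (work commenced); E relates back to 10/25/2020 (work commenced).
By effective date, earliest first: C (3/31/2020), A (8/11/2020), E (10/25/2020), D (9/12/2021), B (3/4/2022).
The subordination applies — C was senior to B — so C and B swap.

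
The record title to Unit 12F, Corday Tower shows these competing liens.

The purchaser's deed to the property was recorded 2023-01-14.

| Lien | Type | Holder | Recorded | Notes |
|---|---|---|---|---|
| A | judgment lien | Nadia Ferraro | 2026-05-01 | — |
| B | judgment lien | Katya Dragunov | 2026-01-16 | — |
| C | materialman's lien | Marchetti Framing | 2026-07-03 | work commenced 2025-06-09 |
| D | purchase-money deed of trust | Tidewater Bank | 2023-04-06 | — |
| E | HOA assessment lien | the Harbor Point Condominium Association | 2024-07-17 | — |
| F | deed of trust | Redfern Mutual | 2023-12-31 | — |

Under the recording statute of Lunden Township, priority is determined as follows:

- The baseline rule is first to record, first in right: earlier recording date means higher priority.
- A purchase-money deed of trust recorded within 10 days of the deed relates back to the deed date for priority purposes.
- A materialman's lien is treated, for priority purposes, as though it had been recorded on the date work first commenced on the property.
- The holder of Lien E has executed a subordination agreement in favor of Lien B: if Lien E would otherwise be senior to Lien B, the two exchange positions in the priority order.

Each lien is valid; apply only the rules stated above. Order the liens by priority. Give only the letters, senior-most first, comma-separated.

First, effective dates: C relates back to 2025-06-09 (work commenced); D missed the 10-day window (82 days after the deed), so its recording date stands.
By effective date, earliest first: D (2023-04-06), F (2023-12-31), E (2024-07-17), C (2025-06-09), B (2026-01-16), A (2026-05-01).
E would otherwise be senior to B, so under the subordination agreement E and B exchange positions.

D, F, B, C, E, A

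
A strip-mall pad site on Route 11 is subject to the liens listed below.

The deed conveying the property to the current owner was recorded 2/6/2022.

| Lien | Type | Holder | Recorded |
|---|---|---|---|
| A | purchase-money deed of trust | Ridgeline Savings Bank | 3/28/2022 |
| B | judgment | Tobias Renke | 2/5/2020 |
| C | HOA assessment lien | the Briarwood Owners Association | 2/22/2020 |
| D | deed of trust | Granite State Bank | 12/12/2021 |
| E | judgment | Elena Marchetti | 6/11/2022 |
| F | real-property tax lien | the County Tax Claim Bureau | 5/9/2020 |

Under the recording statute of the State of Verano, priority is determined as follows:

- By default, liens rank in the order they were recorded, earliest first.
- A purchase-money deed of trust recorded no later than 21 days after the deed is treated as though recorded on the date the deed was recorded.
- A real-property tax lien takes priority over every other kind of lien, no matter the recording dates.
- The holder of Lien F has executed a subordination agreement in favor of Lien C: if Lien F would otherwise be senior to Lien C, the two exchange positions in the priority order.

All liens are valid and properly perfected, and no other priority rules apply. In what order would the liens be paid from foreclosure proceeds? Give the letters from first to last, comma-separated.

Effective dates after the stated exceptions: A was recorded 50 days after the deed, outside the 21-day window, so it keeps its recording date.
F is a real-property tax lien, so it outranks all other liens regardless of date.
The other liens, earliest effective date first: B (2/5/2020), C (2/22/2020), D (12/12/2021), A (3/28/2022), E (6/11/2022).
The subordination applies — F was senior to C — so F and C swap.

C, B, F, D, A, E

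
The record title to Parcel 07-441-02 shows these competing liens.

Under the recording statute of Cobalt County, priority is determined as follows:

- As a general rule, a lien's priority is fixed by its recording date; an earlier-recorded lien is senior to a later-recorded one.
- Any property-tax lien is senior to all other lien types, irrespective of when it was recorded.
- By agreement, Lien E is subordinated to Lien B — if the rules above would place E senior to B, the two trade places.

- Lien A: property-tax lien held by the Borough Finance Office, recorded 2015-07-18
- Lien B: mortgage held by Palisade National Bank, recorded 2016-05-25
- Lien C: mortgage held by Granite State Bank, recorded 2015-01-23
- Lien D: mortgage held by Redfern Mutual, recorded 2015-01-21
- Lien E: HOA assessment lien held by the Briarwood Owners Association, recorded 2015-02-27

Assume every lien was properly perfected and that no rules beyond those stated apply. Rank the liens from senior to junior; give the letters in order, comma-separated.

As a property-tax lien, A is senior to every other lien.
Remaining liens by effective date: D (2015-01-21), C (2015-01-23), E (2015-02-27), B (2016-05-25).
Because E would otherwise rank above B, the subordination swaps them.

A, D, C, B, E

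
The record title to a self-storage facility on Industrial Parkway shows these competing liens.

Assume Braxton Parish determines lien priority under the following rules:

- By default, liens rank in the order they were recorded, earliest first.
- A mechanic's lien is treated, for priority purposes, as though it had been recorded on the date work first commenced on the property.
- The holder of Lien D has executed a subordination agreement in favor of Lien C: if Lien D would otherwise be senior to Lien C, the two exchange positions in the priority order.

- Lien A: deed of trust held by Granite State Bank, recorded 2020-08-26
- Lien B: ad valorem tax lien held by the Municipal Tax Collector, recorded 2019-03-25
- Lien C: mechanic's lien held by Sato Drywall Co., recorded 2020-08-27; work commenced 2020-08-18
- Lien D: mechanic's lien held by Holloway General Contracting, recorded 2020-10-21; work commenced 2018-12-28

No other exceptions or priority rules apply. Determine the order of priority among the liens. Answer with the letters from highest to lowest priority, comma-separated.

C, B, D, A

Effective dates after the stated exceptions: C is treated as recorded 2020-08-18, the work-commencement date; D relates back to 2018-12-28 (work commenced).
Ordering by effective date: D (2018-12-28), B (2019-03-25), C (2020-08-18), A (2020-08-26).
The subordination applies — D was senior to C — so D and C swap.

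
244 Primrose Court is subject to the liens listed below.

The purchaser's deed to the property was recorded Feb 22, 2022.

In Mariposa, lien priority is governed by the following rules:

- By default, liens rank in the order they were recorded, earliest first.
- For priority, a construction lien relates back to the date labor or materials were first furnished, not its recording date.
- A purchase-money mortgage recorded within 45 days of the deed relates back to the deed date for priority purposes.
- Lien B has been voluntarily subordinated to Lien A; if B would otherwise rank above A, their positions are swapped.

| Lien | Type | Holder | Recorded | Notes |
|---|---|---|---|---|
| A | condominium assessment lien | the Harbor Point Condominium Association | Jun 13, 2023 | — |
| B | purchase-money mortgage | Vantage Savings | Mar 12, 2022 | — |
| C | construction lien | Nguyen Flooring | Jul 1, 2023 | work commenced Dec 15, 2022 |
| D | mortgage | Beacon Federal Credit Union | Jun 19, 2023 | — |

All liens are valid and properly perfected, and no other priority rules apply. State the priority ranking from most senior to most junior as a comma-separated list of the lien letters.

A, C, B, D

Adjusting effective dates: B relates back to the deed date Feb 22, 2022; C is treated as recorded Dec 15, 2022, the work-commencement date.
Sorted by effective date: B (Feb 22, 2022), C (Dec 15, 2022), A (Jun 13, 2023), D (Jun 19, 2023).
B would otherwise be senior to A, so under the subordination agreement B and A exchange positions.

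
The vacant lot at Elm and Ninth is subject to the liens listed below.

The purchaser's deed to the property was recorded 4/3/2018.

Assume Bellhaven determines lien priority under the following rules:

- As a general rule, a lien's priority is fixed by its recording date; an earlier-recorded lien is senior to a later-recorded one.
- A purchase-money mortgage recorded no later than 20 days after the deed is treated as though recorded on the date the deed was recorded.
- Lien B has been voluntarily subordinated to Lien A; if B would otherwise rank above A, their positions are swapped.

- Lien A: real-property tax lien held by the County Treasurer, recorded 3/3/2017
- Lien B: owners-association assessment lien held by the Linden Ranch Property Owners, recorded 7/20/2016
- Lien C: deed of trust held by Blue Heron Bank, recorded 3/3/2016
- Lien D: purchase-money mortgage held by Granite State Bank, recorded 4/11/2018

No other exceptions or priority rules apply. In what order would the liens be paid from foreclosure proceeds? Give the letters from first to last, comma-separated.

Effective dates: D was recorded within the 20-day window, so its effective date is the deed date 4/3/2018.
By effective date, earliest first: C (3/3/2016), B (7/20/2016), A (3/3/2017), D (4/3/2018).
B would otherwise be senior to A, so under the subordination agreement B and A exchange positions.

C, A, B, D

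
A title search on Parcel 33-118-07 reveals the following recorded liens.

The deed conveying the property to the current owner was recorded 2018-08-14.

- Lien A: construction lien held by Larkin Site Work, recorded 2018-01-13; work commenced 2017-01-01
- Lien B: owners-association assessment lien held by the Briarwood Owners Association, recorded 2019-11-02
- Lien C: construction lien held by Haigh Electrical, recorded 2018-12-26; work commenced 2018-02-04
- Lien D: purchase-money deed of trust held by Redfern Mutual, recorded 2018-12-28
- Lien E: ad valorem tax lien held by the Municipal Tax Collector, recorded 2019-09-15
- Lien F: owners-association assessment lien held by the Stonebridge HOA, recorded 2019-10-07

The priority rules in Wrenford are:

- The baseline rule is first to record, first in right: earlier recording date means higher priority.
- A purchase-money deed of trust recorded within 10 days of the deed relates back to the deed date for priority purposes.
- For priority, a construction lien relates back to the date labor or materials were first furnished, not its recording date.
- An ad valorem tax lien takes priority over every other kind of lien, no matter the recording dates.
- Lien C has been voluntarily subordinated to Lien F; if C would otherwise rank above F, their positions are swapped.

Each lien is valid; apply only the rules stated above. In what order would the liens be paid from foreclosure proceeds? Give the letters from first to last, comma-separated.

First, effective dates: A relates back to 2017-01-01 (work commenced); C's effective date is 2018-02-04, when work began; D was recorded 136 days after the deed, outside the 10-day window, so it keeps its recording date.
E is an ad valorem tax lien, so it outranks all other liens regardless of date.
Among the remaining liens, by effective date: A (2017-01-01), C (2018-02-04), D (2018-12-28), F (2019-10-07), B (2019-11-02).
C is senior to F before the subordination, so the two trade places.

E, A, F, D, C, B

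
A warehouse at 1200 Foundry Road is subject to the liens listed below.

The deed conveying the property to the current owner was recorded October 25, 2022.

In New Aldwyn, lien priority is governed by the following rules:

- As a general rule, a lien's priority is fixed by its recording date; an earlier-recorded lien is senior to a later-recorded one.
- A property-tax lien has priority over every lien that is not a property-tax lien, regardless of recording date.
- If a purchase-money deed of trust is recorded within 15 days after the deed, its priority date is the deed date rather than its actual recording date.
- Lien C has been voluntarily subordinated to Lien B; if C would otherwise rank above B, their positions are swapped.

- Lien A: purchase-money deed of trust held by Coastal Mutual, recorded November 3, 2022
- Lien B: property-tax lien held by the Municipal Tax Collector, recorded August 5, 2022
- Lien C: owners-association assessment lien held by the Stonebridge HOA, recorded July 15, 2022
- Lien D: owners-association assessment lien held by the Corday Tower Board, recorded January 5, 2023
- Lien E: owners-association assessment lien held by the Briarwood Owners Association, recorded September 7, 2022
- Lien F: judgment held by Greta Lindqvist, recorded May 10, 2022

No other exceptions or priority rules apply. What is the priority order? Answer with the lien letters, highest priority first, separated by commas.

First, effective dates: A's effective date is the deed date, October 25, 2022.
B is a property-tax lien, so it outranks all other liens regardless of date.
Remaining liens by effective date: F (May 10, 2022), C (July 15, 2022), E (September 7, 2022), A (October 25, 2022), D (January 5, 2023).
C is already junior to B, so the subordination agreement changes nothing.

B, F, C, E, A, D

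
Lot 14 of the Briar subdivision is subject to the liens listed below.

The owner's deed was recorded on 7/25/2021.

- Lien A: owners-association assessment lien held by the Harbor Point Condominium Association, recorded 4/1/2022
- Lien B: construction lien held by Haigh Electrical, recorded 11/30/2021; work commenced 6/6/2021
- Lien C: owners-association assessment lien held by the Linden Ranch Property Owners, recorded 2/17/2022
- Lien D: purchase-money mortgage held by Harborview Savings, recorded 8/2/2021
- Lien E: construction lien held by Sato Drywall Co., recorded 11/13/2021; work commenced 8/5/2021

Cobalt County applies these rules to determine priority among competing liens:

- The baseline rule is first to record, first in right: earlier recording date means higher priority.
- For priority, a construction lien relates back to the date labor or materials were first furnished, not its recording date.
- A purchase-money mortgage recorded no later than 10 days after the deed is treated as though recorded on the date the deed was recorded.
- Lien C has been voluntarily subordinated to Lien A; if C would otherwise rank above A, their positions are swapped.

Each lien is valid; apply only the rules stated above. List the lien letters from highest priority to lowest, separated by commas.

B, D, E, A, C

First, effective dates: B is treated as recorded 6/6/2021, the work-commencement date; D was recorded within the 10-day window, so its effective date is the deed date 7/25/2021; E is treated as recorded 8/5/2021, the work-commencement date.
By effective date: B (6/6/2021), D (7/25/2021), E (8/5/2021), C (2/17/2022), A (4/1/2022).
Because C would otherwise rank above A, the subordination swaps them.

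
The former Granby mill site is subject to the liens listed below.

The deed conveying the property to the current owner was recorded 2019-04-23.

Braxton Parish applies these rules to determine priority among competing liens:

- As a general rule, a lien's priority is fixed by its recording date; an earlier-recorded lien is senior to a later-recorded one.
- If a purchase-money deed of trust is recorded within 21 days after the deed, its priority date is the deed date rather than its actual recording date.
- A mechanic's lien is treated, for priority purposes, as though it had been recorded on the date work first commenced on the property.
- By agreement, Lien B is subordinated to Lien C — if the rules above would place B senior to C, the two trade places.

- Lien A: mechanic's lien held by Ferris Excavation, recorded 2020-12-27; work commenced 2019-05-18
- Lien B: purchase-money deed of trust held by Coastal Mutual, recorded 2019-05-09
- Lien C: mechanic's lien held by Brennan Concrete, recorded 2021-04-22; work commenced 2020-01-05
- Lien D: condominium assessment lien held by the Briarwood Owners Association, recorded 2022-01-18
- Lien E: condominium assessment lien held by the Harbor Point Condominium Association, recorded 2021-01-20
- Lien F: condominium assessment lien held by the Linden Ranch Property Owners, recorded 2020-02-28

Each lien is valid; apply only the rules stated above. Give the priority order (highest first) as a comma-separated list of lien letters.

C, A, B, F, E, D

Effective dates after the stated exceptions: A's effective date is 2019-05-18, when work began; B was recorded within the 21-day window, so its effective date is the deed date 2019-04-23; C's effective date is 2020-01-05, when work began.
By effective date, earliest first: B (2019-04-23), A (2019-05-18), C (2020-01-05), F (2020-02-28), E (2021-01-20), D (2022-01-18).
B is senior to C before the subordination, so the two trade places.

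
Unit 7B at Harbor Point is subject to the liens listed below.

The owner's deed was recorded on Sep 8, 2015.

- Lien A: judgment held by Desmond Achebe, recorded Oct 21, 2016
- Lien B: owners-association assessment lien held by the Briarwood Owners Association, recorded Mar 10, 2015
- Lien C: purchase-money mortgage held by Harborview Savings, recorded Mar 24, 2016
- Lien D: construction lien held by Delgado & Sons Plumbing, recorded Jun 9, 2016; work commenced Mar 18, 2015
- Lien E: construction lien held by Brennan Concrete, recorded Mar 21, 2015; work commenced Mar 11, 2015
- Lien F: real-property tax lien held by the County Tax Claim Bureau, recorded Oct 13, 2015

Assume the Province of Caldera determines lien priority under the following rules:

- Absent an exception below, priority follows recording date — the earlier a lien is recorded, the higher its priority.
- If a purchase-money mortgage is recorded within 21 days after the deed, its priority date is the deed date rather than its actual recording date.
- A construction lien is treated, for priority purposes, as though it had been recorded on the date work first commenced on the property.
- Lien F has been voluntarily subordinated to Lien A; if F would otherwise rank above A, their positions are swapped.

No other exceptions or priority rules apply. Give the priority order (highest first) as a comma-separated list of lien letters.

Effective dates after the stated exceptions: C was recorded 198 days after the deed — beyond 21 days — so no relation-back applies; D relates back to Mar 18, 2015 (work commenced); E relates back to Mar 11, 2015 (work commenced).
By effective date, earliest first: B (Mar 10, 2015), E (Mar 11, 2015), D (Mar 18, 2015), F (Oct 13, 2015), C (Mar 24, 2016), A (Oct 21, 2016).
F is senior to A before the subordination, so the two trade places.

B, E, D, A, C, F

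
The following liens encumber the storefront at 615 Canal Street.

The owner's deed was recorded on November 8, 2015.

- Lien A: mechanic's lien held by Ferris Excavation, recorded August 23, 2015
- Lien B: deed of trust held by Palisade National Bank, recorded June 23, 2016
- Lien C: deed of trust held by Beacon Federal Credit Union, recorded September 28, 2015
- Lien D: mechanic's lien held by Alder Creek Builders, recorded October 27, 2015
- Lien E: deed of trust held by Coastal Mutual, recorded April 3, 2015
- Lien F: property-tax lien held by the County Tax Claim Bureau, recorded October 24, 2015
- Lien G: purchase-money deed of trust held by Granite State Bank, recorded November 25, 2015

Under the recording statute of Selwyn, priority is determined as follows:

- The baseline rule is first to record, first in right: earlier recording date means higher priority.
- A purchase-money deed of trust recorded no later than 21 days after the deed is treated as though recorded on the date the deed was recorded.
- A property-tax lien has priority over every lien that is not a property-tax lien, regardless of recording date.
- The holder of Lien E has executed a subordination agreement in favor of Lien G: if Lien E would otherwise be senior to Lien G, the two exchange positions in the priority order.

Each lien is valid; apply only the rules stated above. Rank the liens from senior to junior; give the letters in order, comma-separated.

Effective dates after the stated exceptions: G relates back to the deed date November 8, 2015.
F is a property-tax lien, so it outranks all other liens regardless of date.
The other liens, earliest effective date first: E (April 3, 2015), A (August 23, 2015), C (September 28, 2015), D (October 27, 2015), G (November 8, 2015), B (June 23, 2016).
Because E would otherwise rank above G, the subordination swaps them.

F, G, A, C, D, E, B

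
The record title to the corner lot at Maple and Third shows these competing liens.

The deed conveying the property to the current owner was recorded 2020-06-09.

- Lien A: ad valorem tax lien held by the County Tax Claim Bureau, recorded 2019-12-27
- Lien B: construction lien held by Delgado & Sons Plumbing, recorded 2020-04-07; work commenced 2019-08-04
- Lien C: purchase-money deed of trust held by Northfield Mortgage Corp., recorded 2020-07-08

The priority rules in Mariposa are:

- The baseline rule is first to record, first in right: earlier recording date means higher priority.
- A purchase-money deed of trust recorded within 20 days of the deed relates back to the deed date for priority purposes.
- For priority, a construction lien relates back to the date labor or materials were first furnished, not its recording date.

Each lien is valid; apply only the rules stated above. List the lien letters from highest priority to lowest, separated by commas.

Adjusting effective dates: B is treated as recorded 2019-08-04, the work-commencement date; C was recorded 29 days after the deed — beyond 20 days — so no relation-back applies.
By effective date: B (2019-08-04), A (2019-12-27), C (2020-07-08).

B, A, C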